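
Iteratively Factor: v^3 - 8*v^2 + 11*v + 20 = (v - 5)*(v^2 - 3*v - 4) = (v - 5)*(v + 1)*(v - 4)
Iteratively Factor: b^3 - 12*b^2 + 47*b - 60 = (b - 5)*(b^2 - 7*b + 12) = (b - 5)*(b - 3)*(b - 4)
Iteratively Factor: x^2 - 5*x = (x - 5)*(x)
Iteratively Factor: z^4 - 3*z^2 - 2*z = (z + 1)*(z^3 - z^2 - 2*z) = z*(z + 1)*(z^2 - z - 2) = z*(z + 1)^2*(z - 2)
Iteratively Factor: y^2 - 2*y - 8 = (y + 2)*(y - 4)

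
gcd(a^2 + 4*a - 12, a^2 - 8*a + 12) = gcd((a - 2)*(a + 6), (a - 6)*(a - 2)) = a - 2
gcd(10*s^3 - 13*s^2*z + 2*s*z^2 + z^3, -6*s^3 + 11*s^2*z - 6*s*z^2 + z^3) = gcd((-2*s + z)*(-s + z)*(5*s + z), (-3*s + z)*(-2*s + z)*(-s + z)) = 2*s^2 - 3*s*z + z^2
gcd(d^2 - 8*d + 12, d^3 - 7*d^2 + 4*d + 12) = d^2 - 8*d + 12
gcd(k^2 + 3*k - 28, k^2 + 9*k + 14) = k + 7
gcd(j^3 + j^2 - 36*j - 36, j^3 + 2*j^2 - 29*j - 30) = j^2 + 7*j + 6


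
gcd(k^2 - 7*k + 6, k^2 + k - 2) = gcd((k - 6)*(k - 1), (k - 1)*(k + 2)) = k - 1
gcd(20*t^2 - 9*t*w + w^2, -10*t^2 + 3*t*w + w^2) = 1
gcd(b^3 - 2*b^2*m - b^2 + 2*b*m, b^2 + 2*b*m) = b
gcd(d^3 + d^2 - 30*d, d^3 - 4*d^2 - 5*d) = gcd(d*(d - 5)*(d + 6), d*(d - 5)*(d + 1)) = d^2 - 5*d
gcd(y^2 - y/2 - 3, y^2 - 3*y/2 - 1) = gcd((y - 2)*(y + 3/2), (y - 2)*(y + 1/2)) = y - 2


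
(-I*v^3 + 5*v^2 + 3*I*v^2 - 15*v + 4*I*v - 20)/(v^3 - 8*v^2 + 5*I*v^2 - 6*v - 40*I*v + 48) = (-I*v^3 + v^2*(5 + 3*I) + v*(-15 + 4*I) - 20)/(v^3 + v^2*(-8 + 5*I) + v*(-6 - 40*I) + 48)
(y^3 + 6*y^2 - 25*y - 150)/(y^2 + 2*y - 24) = (y^2 - 25)/(y - 4)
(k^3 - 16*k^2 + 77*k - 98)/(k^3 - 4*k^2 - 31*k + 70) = (k - 7)/(k + 5)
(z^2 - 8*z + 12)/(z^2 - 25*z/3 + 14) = 3*(z - 2)/(3*z - 7)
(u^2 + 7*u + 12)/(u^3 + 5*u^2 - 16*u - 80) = (u + 3)/(u^2 + u - 20)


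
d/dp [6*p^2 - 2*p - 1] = 12*p - 2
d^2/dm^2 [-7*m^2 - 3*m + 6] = -14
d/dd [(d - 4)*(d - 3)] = 2*d - 7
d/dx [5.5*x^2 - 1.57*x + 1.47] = 11.0*x - 1.57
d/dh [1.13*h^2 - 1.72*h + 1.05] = 2.26*h - 1.72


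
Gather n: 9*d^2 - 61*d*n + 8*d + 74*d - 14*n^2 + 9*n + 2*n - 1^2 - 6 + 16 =9*d^2 + 82*d - 14*n^2 + n*(11 - 61*d) + 9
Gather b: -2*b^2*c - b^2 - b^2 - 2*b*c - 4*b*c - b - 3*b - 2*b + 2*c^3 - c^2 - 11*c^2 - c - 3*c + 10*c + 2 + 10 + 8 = b^2*(-2*c - 2) + b*(-6*c - 6) + 2*c^3 - 12*c^2 + 6*c + 20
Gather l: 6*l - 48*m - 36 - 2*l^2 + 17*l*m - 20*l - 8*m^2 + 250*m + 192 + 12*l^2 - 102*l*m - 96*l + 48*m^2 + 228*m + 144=10*l^2 + l*(-85*m - 110) + 40*m^2 + 430*m + 300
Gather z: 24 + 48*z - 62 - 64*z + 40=2 - 16*z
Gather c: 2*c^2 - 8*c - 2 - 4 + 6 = 2*c^2 - 8*c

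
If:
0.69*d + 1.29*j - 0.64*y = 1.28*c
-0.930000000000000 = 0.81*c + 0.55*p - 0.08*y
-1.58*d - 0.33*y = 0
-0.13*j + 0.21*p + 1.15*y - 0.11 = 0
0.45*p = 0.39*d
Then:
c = -1.16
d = 0.01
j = -1.17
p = 0.01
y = -0.04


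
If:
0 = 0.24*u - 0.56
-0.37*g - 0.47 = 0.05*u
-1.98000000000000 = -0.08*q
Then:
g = -1.59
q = 24.75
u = 2.33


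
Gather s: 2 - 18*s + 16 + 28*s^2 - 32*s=28*s^2 - 50*s + 18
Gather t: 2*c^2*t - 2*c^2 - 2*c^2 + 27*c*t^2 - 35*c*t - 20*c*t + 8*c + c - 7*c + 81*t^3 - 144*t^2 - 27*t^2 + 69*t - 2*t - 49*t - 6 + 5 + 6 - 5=-4*c^2 + 2*c + 81*t^3 + t^2*(27*c - 171) + t*(2*c^2 - 55*c + 18)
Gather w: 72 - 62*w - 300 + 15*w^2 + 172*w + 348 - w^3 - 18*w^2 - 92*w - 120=-w^3 - 3*w^2 + 18*w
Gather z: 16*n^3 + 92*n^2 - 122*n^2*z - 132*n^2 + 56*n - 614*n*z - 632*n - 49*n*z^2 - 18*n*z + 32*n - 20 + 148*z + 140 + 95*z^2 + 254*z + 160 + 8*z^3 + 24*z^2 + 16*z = 16*n^3 - 40*n^2 - 544*n + 8*z^3 + z^2*(119 - 49*n) + z*(-122*n^2 - 632*n + 418) + 280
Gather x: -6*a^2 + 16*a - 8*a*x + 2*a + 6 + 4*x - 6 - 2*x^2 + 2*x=-6*a^2 + 18*a - 2*x^2 + x*(6 - 8*a)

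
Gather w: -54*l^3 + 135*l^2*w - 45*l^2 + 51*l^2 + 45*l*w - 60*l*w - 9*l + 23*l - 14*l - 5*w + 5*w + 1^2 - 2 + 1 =-54*l^3 + 6*l^2 + w*(135*l^2 - 15*l)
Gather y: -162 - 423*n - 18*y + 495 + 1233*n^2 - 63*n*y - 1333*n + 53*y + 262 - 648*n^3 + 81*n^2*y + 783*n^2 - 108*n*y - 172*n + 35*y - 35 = -648*n^3 + 2016*n^2 - 1928*n + y*(81*n^2 - 171*n + 70) + 560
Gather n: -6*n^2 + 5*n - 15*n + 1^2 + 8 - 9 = -6*n^2 - 10*n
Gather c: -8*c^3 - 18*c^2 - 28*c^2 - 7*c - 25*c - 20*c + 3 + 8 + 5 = -8*c^3 - 46*c^2 - 52*c + 16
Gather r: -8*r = -8*r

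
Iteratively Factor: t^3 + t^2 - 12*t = (t - 3)*(t^2 + 4*t) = (t - 3)*(t + 4)*(t)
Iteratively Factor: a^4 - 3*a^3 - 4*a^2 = (a - 4)*(a^3 + a^2) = a*(a - 4)*(a^2 + a) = a*(a - 4)*(a + 1)*(a)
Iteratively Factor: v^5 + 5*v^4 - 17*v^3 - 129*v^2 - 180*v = (v)*(v^4 + 5*v^3 - 17*v^2 - 129*v - 180) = v*(v + 4)*(v^3 + v^2 - 21*v - 45) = v*(v + 3)*(v + 4)*(v^2 - 2*v - 15) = v*(v - 5)*(v + 3)*(v + 4)*(v + 3)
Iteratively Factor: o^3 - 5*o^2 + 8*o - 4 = (o - 1)*(o^2 - 4*o + 4) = (o - 2)*(o - 1)*(o - 2)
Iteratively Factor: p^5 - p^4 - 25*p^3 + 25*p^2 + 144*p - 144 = (p - 3)*(p^4 + 2*p^3 - 19*p^2 - 32*p + 48) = (p - 3)*(p - 1)*(p^3 + 3*p^2 - 16*p - 48) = (p - 3)*(p - 1)*(p + 4)*(p^2 - p - 12) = (p - 4)*(p - 3)*(p - 1)*(p + 4)*(p + 3)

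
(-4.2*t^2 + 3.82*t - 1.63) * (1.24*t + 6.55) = -5.208*t^3 - 22.7732*t^2 + 22.9998*t - 10.6765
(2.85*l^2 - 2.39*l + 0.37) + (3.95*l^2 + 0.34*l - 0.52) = 6.8*l^2 - 2.05*l - 0.15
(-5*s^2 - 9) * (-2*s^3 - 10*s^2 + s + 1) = 10*s^5 + 50*s^4 + 13*s^3 + 85*s^2 - 9*s - 9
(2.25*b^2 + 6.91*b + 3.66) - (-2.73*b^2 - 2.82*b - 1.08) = 4.98*b^2 + 9.73*b + 4.74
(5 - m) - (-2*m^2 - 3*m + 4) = 2*m^2 + 2*m + 1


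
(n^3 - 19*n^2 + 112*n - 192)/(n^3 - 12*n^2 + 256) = (n - 3)/(n + 4)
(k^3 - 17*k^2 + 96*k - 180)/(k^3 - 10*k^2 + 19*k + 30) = (k - 6)/(k + 1)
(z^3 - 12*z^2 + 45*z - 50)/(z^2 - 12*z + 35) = (z^2 - 7*z + 10)/(z - 7)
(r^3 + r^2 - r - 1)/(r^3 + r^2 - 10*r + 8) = (r^2 + 2*r + 1)/(r^2 + 2*r - 8)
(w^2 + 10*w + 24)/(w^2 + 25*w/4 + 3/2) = 4*(w + 4)/(4*w + 1)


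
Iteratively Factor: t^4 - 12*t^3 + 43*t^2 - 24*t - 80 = (t - 4)*(t^3 - 8*t^2 + 11*t + 20) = (t - 4)^2*(t^2 - 4*t - 5) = (t - 4)^2*(t + 1)*(t - 5)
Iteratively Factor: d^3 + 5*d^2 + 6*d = (d)*(d^2 + 5*d + 6) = d*(d + 2)*(d + 3)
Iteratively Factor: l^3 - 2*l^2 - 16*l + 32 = (l - 4)*(l^2 + 2*l - 8) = (l - 4)*(l - 2)*(l + 4)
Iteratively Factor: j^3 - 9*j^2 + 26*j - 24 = (j - 4)*(j^2 - 5*j + 6) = (j - 4)*(j - 3)*(j - 2)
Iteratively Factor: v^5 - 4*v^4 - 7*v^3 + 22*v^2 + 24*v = (v - 3)*(v^4 - v^3 - 10*v^2 - 8*v) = (v - 3)*(v + 1)*(v^3 - 2*v^2 - 8*v) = (v - 3)*(v + 1)*(v + 2)*(v^2 - 4*v) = v*(v - 3)*(v + 1)*(v + 2)*(v - 4)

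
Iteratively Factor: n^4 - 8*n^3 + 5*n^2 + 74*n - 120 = (n - 4)*(n^3 - 4*n^2 - 11*n + 30) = (n - 4)*(n + 3)*(n^2 - 7*n + 10) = (n - 5)*(n - 4)*(n + 3)*(n - 2)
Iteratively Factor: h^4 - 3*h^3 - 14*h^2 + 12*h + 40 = (h - 2)*(h^3 - h^2 - 16*h - 20) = (h - 2)*(h + 2)*(h^2 - 3*h - 10) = (h - 2)*(h + 2)^2*(h - 5)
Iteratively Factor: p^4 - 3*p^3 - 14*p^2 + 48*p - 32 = (p - 4)*(p^3 + p^2 - 10*p + 8) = (p - 4)*(p - 2)*(p^2 + 3*p - 4) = (p - 4)*(p - 2)*(p - 1)*(p + 4)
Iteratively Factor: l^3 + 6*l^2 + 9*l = (l + 3)*(l^2 + 3*l) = l*(l + 3)*(l + 3)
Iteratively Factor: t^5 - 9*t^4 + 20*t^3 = (t)*(t^4 - 9*t^3 + 20*t^2) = t*(t - 4)*(t^3 - 5*t^2) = t*(t - 5)*(t - 4)*(t^2) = t^2*(t - 5)*(t - 4)*(t)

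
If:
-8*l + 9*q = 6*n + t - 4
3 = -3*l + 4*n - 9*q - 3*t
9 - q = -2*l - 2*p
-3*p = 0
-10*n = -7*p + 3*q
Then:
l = -664/107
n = 219/214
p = 0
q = -365/107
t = 1798/107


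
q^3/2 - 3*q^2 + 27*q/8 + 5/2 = (q/2 + 1/4)*(q - 4)*(q - 5/2)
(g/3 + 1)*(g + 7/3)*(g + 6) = g^3/3 + 34*g^2/9 + 13*g + 14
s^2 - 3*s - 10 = (s - 5)*(s + 2)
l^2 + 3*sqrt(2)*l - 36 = (l - 3*sqrt(2))*(l + 6*sqrt(2))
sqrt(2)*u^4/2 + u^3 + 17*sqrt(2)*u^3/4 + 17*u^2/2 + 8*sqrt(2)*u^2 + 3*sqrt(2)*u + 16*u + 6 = (u + 1/2)*(u + 2)*(u + 6)*(sqrt(2)*u/2 + 1)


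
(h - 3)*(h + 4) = h^2 + h - 12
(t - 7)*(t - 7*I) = t^2 - 7*t - 7*I*t + 49*I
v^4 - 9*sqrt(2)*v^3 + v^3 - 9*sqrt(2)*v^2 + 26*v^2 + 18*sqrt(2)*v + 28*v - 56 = (v - 1)*(v + 2)*(v - 7*sqrt(2))*(v - 2*sqrt(2))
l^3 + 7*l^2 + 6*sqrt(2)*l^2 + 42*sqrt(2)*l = l*(l + 7)*(l + 6*sqrt(2))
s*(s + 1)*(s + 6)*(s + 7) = s^4 + 14*s^3 + 55*s^2 + 42*s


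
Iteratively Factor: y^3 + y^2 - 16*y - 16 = (y + 1)*(y^2 - 16) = (y + 1)*(y + 4)*(y - 4)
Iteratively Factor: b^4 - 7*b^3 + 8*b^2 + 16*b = (b - 4)*(b^3 - 3*b^2 - 4*b) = b*(b - 4)*(b^2 - 3*b - 4) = b*(b - 4)^2*(b + 1)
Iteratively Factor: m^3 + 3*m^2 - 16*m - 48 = (m + 4)*(m^2 - m - 12) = (m + 3)*(m + 4)*(m - 4)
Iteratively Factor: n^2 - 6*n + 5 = (n - 5)*(n - 1)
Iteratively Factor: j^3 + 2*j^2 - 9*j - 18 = (j + 2)*(j^2 - 9) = (j - 3)*(j + 2)*(j + 3)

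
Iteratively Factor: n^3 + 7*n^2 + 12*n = (n)*(n^2 + 7*n + 12) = n*(n + 4)*(n + 3)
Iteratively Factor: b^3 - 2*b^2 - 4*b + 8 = (b + 2)*(b^2 - 4*b + 4) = (b - 2)*(b + 2)*(b - 2)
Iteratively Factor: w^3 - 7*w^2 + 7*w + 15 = (w - 3)*(w^2 - 4*w - 5) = (w - 5)*(w - 3)*(w + 1)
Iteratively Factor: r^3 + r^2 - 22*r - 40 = (r - 5)*(r^2 + 6*r + 8) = (r - 5)*(r + 4)*(r + 2)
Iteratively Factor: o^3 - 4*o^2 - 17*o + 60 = (o - 5)*(o^2 + o - 12) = (o - 5)*(o + 4)*(o - 3)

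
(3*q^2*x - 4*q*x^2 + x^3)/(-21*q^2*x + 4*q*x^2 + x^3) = (-q + x)/(7*q + x)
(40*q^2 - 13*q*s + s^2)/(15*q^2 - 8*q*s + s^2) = (8*q - s)/(3*q - s)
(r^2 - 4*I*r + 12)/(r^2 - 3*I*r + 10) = (r - 6*I)/(r - 5*I)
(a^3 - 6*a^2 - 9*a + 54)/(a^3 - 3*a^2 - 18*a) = (a - 3)/a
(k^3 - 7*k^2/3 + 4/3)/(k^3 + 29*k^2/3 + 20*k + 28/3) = (k^2 - 3*k + 2)/(k^2 + 9*k + 14)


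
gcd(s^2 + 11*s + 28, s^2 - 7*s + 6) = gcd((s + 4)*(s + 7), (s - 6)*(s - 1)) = 1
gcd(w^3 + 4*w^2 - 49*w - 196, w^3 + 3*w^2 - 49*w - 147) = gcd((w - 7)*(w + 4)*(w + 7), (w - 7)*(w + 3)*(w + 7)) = w^2 - 49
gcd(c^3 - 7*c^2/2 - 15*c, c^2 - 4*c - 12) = c - 6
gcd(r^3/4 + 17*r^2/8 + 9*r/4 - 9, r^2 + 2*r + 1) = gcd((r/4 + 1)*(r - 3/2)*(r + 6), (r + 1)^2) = 1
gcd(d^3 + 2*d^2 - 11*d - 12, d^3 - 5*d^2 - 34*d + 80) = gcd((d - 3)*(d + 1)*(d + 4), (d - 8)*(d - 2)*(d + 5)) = 1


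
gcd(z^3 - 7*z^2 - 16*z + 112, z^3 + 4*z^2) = z + 4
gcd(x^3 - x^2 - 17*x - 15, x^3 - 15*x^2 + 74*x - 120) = x - 5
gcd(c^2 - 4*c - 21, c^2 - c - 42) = c - 7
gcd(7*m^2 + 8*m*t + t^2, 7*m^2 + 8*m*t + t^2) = 7*m^2 + 8*m*t + t^2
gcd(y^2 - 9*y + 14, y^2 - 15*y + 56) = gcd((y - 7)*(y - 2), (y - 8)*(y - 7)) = y - 7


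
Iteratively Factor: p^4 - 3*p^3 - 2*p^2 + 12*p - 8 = (p - 2)*(p^3 - p^2 - 4*p + 4) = (p - 2)*(p - 1)*(p^2 - 4) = (p - 2)*(p - 1)*(p + 2)*(p - 2)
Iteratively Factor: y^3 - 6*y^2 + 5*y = (y - 5)*(y^2 - y) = y*(y - 5)*(y - 1)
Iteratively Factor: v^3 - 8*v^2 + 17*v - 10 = (v - 1)*(v^2 - 7*v + 10) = (v - 2)*(v - 1)*(v - 5)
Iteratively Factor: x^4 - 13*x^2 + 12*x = (x - 3)*(x^3 + 3*x^2 - 4*x) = (x - 3)*(x - 1)*(x^2 + 4*x) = (x - 3)*(x - 1)*(x + 4)*(x)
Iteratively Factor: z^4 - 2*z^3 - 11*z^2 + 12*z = (z - 4)*(z^3 + 2*z^2 - 3*z) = (z - 4)*(z - 1)*(z^2 + 3*z) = (z - 4)*(z - 1)*(z + 3)*(z)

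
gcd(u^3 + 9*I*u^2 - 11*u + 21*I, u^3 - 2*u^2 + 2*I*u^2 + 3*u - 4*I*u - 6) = u^2 + 2*I*u + 3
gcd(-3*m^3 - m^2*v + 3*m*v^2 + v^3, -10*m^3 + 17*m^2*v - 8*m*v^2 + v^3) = -m + v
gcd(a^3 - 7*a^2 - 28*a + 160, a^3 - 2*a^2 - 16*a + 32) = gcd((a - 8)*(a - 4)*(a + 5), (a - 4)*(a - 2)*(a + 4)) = a - 4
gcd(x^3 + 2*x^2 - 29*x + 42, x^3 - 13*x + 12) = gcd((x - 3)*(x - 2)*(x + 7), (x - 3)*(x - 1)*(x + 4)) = x - 3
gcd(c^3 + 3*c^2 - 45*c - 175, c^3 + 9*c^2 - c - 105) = c + 5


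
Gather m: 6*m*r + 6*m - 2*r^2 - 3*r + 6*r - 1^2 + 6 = m*(6*r + 6) - 2*r^2 + 3*r + 5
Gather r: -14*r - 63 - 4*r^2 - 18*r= -4*r^2 - 32*r - 63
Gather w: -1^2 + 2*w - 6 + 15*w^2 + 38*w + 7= 15*w^2 + 40*w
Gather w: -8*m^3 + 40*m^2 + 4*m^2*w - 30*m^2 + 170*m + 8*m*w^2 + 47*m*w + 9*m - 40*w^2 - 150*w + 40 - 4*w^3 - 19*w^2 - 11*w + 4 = -8*m^3 + 10*m^2 + 179*m - 4*w^3 + w^2*(8*m - 59) + w*(4*m^2 + 47*m - 161) + 44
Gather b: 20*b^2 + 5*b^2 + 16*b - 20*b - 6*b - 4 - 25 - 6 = 25*b^2 - 10*b - 35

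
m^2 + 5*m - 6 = (m - 1)*(m + 6)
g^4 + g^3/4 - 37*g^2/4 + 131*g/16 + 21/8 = (g - 2)*(g - 3/2)*(g + 1/4)*(g + 7/2)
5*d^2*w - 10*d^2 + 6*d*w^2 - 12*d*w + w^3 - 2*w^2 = (d + w)*(5*d + w)*(w - 2)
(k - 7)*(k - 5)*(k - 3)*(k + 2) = k^4 - 13*k^3 + 41*k^2 + 37*k - 210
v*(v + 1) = v^2 + v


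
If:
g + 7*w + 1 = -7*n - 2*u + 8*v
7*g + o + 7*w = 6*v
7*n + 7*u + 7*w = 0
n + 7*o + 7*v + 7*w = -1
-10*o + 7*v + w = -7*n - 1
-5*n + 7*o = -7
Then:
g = 27382/399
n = 1303/19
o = 6382/133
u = -479/399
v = 3772/399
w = -26884/399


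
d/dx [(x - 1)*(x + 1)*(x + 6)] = 3*x^2 + 12*x - 1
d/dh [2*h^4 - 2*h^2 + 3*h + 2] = 8*h^3 - 4*h + 3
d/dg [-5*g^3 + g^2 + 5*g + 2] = -15*g^2 + 2*g + 5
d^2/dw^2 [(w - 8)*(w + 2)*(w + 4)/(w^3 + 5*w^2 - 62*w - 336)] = 2*(-7*w^3 - 102*w^2 - 444*w - 496)/(w^6 + 39*w^5 + 633*w^4 + 5473*w^3 + 26586*w^2 + 68796*w + 74088)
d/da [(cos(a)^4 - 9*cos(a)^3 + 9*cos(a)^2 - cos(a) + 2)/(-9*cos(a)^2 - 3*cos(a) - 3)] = (6*cos(a)^5 - 24*cos(a)^4 - 14*cos(a)^3 - 15*cos(a)^2 + 6*cos(a) - 3)*sin(a)/(3*(-3*sin(a)^2 + cos(a) + 4)^2)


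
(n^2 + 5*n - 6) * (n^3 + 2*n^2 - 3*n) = n^5 + 7*n^4 + n^3 - 27*n^2 + 18*n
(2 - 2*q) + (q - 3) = -q - 1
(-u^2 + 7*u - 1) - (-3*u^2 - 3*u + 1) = 2*u^2 + 10*u - 2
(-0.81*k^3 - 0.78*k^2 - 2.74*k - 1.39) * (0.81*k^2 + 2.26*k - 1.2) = -0.6561*k^5 - 2.4624*k^4 - 3.0102*k^3 - 6.3823*k^2 + 0.146600000000001*k + 1.668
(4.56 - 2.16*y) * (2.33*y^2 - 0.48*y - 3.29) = -5.0328*y^3 + 11.6616*y^2 + 4.9176*y - 15.0024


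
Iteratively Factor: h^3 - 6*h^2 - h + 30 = (h + 2)*(h^2 - 8*h + 15) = (h - 3)*(h + 2)*(h - 5)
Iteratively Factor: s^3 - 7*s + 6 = (s - 1)*(s^2 + s - 6) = (s - 1)*(s + 3)*(s - 2)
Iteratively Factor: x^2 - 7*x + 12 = (x - 4)*(x - 3)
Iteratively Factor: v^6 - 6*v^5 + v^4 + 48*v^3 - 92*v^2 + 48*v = (v)*(v^5 - 6*v^4 + v^3 + 48*v^2 - 92*v + 48) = v*(v - 2)*(v^4 - 4*v^3 - 7*v^2 + 34*v - 24) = v*(v - 2)*(v - 1)*(v^3 - 3*v^2 - 10*v + 24) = v*(v - 4)*(v - 2)*(v - 1)*(v^2 + v - 6) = v*(v - 4)*(v - 2)^2*(v - 1)*(v + 3)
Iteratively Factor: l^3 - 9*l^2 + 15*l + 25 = (l - 5)*(l^2 - 4*l - 5) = (l - 5)^2*(l + 1)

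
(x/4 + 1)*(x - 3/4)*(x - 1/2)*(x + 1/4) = x^4/4 + 3*x^3/4 - 63*x^2/64 + 11*x/128 + 3/32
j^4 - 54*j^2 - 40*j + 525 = (j - 7)*(j - 3)*(j + 5)^2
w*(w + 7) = w^2 + 7*w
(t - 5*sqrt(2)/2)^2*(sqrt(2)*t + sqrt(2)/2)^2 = 2*t^4 - 10*sqrt(2)*t^3 + 2*t^3 - 10*sqrt(2)*t^2 + 51*t^2/2 - 5*sqrt(2)*t/2 + 25*t + 25/4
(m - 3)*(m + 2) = m^2 - m - 6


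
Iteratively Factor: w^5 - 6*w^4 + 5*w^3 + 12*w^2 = (w - 4)*(w^4 - 2*w^3 - 3*w^2) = (w - 4)*(w + 1)*(w^3 - 3*w^2) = w*(w - 4)*(w + 1)*(w^2 - 3*w) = w*(w - 4)*(w - 3)*(w + 1)*(w)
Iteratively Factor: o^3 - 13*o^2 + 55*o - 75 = (o - 5)*(o^2 - 8*o + 15) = (o - 5)*(o - 3)*(o - 5)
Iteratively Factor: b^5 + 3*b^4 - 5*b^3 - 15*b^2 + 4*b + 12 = (b + 1)*(b^4 + 2*b^3 - 7*b^2 - 8*b + 12) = (b + 1)*(b + 2)*(b^3 - 7*b + 6) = (b - 1)*(b + 1)*(b + 2)*(b^2 + b - 6) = (b - 1)*(b + 1)*(b + 2)*(b + 3)*(b - 2)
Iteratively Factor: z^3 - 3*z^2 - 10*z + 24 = (z + 3)*(z^2 - 6*z + 8) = (z - 2)*(z + 3)*(z - 4)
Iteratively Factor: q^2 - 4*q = (q)*(q - 4)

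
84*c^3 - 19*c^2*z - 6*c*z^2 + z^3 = (-7*c + z)*(-3*c + z)*(4*c + z)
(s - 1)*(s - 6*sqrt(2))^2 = s^3 - 12*sqrt(2)*s^2 - s^2 + 12*sqrt(2)*s + 72*s - 72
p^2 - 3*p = p*(p - 3)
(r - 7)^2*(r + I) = r^3 - 14*r^2 + I*r^2 + 49*r - 14*I*r + 49*I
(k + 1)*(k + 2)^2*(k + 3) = k^4 + 8*k^3 + 23*k^2 + 28*k + 12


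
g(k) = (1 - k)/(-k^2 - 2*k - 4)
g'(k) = (1 - k)*(2*k + 2)/(-k^2 - 2*k - 4)^2 - 1/(-k^2 - 2*k - 4) = (k^2 + 2*k - 2*(k - 1)*(k + 1) + 4)/(k^2 + 2*k + 4)^2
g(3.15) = 0.11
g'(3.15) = 0.01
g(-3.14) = -0.55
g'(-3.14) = -0.18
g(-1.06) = -0.69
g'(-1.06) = 0.31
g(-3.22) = -0.53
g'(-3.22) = -0.17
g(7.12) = 0.09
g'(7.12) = -0.01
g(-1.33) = -0.75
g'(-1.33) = 0.16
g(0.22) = -0.17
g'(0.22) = 0.32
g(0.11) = -0.21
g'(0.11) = 0.35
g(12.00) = 0.06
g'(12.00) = 0.00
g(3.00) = 0.11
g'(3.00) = 0.01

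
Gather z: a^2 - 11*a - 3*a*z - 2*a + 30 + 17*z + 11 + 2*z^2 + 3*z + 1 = a^2 - 13*a + 2*z^2 + z*(20 - 3*a) + 42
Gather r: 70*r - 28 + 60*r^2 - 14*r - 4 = 60*r^2 + 56*r - 32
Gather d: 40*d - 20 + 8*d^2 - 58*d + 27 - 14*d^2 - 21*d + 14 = -6*d^2 - 39*d + 21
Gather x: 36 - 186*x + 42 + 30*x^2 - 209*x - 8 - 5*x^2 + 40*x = 25*x^2 - 355*x + 70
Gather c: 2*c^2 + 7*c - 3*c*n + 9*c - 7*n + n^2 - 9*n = 2*c^2 + c*(16 - 3*n) + n^2 - 16*n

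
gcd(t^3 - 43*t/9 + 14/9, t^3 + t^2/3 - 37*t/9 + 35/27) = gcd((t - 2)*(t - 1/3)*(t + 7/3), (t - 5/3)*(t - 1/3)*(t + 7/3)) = t^2 + 2*t - 7/9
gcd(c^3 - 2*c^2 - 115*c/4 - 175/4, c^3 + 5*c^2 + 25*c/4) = c^2 + 5*c + 25/4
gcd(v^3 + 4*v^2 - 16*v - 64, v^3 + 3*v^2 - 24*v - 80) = v^2 + 8*v + 16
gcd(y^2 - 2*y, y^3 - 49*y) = y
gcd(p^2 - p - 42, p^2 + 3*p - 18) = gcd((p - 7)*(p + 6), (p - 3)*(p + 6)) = p + 6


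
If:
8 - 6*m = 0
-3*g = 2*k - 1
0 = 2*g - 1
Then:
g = 1/2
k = -1/4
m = 4/3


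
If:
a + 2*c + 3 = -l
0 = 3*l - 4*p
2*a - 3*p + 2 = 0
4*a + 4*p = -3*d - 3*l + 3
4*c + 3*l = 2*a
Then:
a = -23/14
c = -11/28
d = 13/3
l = -4/7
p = -3/7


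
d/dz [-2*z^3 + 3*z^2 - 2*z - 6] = -6*z^2 + 6*z - 2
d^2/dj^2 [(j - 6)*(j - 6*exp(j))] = -6*j*exp(j) + 24*exp(j) + 2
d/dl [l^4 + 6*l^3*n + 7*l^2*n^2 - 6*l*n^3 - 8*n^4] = 4*l^3 + 18*l^2*n + 14*l*n^2 - 6*n^3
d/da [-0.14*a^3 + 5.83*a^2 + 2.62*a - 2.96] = -0.42*a^2 + 11.66*a + 2.62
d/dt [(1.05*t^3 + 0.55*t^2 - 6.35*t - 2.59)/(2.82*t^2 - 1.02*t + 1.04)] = (2.961*t^4 - 2.142*t^3 + 20.622*t^2 + 15.7516*t - 9.2458)/(7.9524*t^4 - 5.7528*t^3 + 6.906*t^2 - 2.1216*t + 1.0816)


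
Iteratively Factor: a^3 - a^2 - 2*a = (a - 2)*(a^2 + a) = (a - 2)*(a + 1)*(a)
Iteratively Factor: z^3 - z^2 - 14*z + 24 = (z + 4)*(z^2 - 5*z + 6) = (z - 2)*(z + 4)*(z - 3)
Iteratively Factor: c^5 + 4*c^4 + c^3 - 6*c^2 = (c)*(c^4 + 4*c^3 + c^2 - 6*c) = c^2*(c^3 + 4*c^2 + c - 6) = c^2*(c + 2)*(c^2 + 2*c - 3) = c^2*(c - 1)*(c + 2)*(c + 3)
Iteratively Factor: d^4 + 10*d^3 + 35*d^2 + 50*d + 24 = (d + 1)*(d^3 + 9*d^2 + 26*d + 24) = (d + 1)*(d + 4)*(d^2 + 5*d + 6) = (d + 1)*(d + 3)*(d + 4)*(d + 2)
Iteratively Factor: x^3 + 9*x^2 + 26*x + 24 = (x + 2)*(x^2 + 7*x + 12) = (x + 2)*(x + 4)*(x + 3)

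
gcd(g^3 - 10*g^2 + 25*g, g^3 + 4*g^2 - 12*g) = g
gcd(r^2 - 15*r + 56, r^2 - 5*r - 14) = r - 7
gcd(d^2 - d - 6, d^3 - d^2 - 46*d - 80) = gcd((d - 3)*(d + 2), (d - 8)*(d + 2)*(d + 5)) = d + 2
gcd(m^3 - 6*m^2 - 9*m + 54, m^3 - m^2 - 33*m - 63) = m + 3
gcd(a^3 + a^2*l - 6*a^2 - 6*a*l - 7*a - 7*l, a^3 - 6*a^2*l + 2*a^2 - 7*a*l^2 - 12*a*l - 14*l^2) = a + l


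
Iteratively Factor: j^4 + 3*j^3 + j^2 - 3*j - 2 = (j + 1)*(j^3 + 2*j^2 - j - 2) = (j - 1)*(j + 1)*(j^2 + 3*j + 2) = (j - 1)*(j + 1)^2*(j + 2)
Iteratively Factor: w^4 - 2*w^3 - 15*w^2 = (w + 3)*(w^3 - 5*w^2) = (w - 5)*(w + 3)*(w^2) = w*(w - 5)*(w + 3)*(w)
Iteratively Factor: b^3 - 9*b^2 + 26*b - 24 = (b - 3)*(b^2 - 6*b + 8) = (b - 3)*(b - 2)*(b - 4)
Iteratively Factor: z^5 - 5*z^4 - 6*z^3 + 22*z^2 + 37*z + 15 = (z - 5)*(z^4 - 6*z^2 - 8*z - 3) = (z - 5)*(z - 3)*(z^3 + 3*z^2 + 3*z + 1) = (z - 5)*(z - 3)*(z + 1)*(z^2 + 2*z + 1) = (z - 5)*(z - 3)*(z + 1)^2*(z + 1)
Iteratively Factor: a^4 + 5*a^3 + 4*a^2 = (a)*(a^3 + 5*a^2 + 4*a) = a*(a + 4)*(a^2 + a) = a*(a + 1)*(a + 4)*(a)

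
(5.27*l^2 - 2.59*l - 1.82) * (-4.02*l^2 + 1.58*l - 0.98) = -21.1854*l^4 + 18.7384*l^3 - 1.9404*l^2 - 0.337400000000001*l + 1.7836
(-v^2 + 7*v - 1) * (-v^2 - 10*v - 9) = v^4 + 3*v^3 - 60*v^2 - 53*v + 9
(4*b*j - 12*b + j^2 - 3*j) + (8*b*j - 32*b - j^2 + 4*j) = 12*b*j - 44*b + j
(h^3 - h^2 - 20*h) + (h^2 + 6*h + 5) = h^3 - 14*h + 5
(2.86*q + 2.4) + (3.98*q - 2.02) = 6.84*q + 0.38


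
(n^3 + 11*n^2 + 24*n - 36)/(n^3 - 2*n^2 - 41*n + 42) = (n + 6)/(n - 7)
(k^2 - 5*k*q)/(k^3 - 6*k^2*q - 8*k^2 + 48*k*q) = (k - 5*q)/(k^2 - 6*k*q - 8*k + 48*q)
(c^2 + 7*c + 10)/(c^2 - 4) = (c + 5)/(c - 2)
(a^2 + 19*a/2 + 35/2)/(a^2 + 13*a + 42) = (a + 5/2)/(a + 6)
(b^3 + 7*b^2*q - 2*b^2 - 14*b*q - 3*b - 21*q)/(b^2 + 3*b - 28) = (b^3 + 7*b^2*q - 2*b^2 - 14*b*q - 3*b - 21*q)/(b^2 + 3*b - 28)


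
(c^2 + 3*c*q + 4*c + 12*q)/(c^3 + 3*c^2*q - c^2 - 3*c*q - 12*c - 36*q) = (c + 4)/(c^2 - c - 12)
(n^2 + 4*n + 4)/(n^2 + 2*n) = (n + 2)/n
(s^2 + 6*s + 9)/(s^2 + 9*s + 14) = (s^2 + 6*s + 9)/(s^2 + 9*s + 14)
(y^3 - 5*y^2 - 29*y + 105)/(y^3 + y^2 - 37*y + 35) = (y^3 - 5*y^2 - 29*y + 105)/(y^3 + y^2 - 37*y + 35)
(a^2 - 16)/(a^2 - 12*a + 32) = (a + 4)/(a - 8)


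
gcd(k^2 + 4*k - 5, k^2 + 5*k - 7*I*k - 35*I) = k + 5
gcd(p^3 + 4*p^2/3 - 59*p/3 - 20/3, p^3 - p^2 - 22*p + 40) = p^2 + p - 20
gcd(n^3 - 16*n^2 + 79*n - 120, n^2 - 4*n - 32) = n - 8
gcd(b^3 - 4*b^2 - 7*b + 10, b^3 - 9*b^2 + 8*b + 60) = b^2 - 3*b - 10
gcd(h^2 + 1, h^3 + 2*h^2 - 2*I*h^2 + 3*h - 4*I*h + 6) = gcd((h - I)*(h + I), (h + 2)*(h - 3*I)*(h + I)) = h + I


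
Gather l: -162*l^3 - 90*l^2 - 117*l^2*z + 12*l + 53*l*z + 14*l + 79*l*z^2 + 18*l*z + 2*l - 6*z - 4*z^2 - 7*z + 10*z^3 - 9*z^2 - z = -162*l^3 + l^2*(-117*z - 90) + l*(79*z^2 + 71*z + 28) + 10*z^3 - 13*z^2 - 14*z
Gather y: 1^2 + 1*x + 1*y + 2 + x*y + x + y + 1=2*x + y*(x + 2) + 4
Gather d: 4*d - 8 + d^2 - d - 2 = d^2 + 3*d - 10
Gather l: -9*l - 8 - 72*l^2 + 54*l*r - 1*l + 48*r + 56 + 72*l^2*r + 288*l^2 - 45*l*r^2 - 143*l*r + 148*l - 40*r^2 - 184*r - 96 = l^2*(72*r + 216) + l*(-45*r^2 - 89*r + 138) - 40*r^2 - 136*r - 48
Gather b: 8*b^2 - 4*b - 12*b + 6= 8*b^2 - 16*b + 6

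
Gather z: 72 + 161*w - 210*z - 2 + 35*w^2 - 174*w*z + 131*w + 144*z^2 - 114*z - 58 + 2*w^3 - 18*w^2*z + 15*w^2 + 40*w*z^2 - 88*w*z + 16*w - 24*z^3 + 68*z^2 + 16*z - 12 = 2*w^3 + 50*w^2 + 308*w - 24*z^3 + z^2*(40*w + 212) + z*(-18*w^2 - 262*w - 308)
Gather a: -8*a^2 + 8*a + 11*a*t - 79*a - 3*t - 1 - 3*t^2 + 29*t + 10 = -8*a^2 + a*(11*t - 71) - 3*t^2 + 26*t + 9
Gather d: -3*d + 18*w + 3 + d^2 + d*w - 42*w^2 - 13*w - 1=d^2 + d*(w - 3) - 42*w^2 + 5*w + 2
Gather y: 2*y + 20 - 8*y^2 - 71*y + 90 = -8*y^2 - 69*y + 110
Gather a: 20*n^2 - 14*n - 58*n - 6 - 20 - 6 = 20*n^2 - 72*n - 32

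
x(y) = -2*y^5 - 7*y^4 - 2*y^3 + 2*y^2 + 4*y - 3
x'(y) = -10*y^4 - 28*y^3 - 6*y^2 + 4*y + 4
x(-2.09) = -38.17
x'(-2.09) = 34.25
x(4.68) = -7993.62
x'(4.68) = -7775.94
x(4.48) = -6553.79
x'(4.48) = -6644.34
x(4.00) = -3923.00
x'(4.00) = -4428.00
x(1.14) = -14.48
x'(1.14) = -57.61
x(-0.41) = -4.34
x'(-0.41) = 3.00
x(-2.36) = -45.74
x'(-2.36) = 18.98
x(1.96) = -163.69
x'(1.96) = -369.62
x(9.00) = -165288.00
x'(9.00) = -86468.00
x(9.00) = -165288.00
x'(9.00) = -86468.00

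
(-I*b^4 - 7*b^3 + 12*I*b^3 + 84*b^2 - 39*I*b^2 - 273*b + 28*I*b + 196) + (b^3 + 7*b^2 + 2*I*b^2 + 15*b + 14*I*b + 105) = -I*b^4 - 6*b^3 + 12*I*b^3 + 91*b^2 - 37*I*b^2 - 258*b + 42*I*b + 301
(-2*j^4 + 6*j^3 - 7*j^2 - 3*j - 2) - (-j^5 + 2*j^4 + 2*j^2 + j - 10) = j^5 - 4*j^4 + 6*j^3 - 9*j^2 - 4*j + 8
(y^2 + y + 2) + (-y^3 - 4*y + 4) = -y^3 + y^2 - 3*y + 6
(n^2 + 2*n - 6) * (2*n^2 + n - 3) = 2*n^4 + 5*n^3 - 13*n^2 - 12*n + 18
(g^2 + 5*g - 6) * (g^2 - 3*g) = g^4 + 2*g^3 - 21*g^2 + 18*g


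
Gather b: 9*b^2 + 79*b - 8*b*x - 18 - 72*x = 9*b^2 + b*(79 - 8*x) - 72*x - 18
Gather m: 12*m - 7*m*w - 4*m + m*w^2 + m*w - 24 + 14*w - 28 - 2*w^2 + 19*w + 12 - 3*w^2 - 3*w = m*(w^2 - 6*w + 8) - 5*w^2 + 30*w - 40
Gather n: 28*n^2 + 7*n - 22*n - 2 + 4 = 28*n^2 - 15*n + 2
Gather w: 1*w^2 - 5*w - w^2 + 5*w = 0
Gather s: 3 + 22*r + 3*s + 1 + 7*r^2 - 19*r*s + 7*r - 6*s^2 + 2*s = 7*r^2 + 29*r - 6*s^2 + s*(5 - 19*r) + 4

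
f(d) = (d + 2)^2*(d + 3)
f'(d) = (d + 2)^2 + (d + 3)*(2*d + 4)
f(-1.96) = 0.00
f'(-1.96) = 0.08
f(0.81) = 30.08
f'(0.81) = 29.31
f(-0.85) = 2.84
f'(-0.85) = 6.27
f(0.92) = 33.42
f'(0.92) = 31.42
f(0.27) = 16.85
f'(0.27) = 20.00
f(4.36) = 297.71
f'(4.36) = 134.07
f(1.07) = 38.36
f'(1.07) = 34.41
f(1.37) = 49.63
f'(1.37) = 40.81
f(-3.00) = 0.00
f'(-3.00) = 1.00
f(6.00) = 576.00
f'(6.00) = 208.00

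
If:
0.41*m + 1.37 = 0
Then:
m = -3.34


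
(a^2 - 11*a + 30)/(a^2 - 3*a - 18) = (a - 5)/(a + 3)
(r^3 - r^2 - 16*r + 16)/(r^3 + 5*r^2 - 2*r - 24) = (r^2 - 5*r + 4)/(r^2 + r - 6)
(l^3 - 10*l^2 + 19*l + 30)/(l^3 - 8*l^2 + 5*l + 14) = (l^2 - 11*l + 30)/(l^2 - 9*l + 14)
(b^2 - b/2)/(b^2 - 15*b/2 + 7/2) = b/(b - 7)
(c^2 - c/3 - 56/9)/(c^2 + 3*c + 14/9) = (3*c - 8)/(3*c + 2)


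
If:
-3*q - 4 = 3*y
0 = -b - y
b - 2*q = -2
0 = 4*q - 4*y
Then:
No Solution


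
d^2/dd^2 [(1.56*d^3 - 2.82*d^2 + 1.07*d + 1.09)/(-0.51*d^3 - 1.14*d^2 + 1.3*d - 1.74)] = (3.280932*d^6 - 7.875522*d^5 + 20.695392*d^4 - 40.09962*d^3 - 5.15934000000001*d^2 - 0.107748000000003*d + 12.875032)/(0.132651*d^9 + 0.889542*d^8 + 0.973998*d^7 - 1.695654*d^6 + 3.587076*d^5 + 5.641992*d^4 - 13.036852*d^3 + 19.176192*d^2 - 11.80764*d + 5.268024)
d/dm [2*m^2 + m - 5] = 4*m + 1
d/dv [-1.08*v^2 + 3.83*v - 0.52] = 3.83 - 2.16*v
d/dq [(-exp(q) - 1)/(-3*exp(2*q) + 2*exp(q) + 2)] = 3*(-exp(q) - 2)*exp(2*q)/(9*exp(4*q) - 12*exp(3*q) - 8*exp(2*q) + 8*exp(q) + 4)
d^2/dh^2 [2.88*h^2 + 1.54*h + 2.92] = 5.76000000000000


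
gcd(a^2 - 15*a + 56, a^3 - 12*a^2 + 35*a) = a - 7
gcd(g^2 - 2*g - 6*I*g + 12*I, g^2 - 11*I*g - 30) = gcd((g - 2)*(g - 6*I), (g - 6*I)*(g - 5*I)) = g - 6*I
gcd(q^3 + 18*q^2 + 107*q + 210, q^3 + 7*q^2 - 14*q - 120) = q^2 + 11*q + 30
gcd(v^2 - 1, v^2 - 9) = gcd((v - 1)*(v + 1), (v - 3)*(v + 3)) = 1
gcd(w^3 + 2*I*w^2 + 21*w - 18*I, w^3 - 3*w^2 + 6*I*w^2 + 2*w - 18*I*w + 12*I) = w + 6*I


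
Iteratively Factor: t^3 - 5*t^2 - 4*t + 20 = (t - 2)*(t^2 - 3*t - 10) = (t - 2)*(t + 2)*(t - 5)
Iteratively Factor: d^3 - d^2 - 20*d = (d)*(d^2 - d - 20) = d*(d + 4)*(d - 5)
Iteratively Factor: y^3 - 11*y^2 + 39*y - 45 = (y - 3)*(y^2 - 8*y + 15) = (y - 5)*(y - 3)*(y - 3)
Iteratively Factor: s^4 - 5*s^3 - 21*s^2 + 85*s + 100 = (s + 1)*(s^3 - 6*s^2 - 15*s + 100) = (s + 1)*(s + 4)*(s^2 - 10*s + 25) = (s - 5)*(s + 1)*(s + 4)*(s - 5)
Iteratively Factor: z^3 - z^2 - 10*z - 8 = (z + 1)*(z^2 - 2*z - 8) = (z + 1)*(z + 2)*(z - 4)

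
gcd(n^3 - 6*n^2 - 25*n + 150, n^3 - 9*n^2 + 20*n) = n - 5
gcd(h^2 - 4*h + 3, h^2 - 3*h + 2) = h - 1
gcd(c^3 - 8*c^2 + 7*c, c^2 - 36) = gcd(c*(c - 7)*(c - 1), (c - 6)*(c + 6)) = 1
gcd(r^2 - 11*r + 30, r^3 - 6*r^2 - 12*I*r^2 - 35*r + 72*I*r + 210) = r - 6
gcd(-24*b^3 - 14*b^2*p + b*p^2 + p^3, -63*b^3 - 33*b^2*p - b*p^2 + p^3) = 3*b + p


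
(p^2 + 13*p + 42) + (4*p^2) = 5*p^2 + 13*p + 42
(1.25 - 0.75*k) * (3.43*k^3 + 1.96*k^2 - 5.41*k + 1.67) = -2.5725*k^4 + 2.8175*k^3 + 6.5075*k^2 - 8.015*k + 2.0875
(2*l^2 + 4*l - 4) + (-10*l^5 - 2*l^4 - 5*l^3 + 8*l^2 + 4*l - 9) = -10*l^5 - 2*l^4 - 5*l^3 + 10*l^2 + 8*l - 13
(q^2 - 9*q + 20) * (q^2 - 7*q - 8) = q^4 - 16*q^3 + 75*q^2 - 68*q - 160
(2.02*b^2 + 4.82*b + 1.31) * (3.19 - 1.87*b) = -3.7774*b^3 - 2.5696*b^2 + 12.9261*b + 4.1789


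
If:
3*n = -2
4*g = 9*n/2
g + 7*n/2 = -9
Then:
No Solution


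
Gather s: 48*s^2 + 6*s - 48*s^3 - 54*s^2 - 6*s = -48*s^3 - 6*s^2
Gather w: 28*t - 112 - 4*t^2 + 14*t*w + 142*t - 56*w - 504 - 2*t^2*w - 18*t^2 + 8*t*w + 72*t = -22*t^2 + 242*t + w*(-2*t^2 + 22*t - 56) - 616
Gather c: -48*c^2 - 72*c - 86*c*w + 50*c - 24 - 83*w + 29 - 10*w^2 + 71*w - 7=-48*c^2 + c*(-86*w - 22) - 10*w^2 - 12*w - 2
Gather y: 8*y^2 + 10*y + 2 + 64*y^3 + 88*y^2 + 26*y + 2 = 64*y^3 + 96*y^2 + 36*y + 4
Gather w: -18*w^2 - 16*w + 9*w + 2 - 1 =-18*w^2 - 7*w + 1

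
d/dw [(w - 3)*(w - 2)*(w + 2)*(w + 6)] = 4*w^3 + 9*w^2 - 44*w - 12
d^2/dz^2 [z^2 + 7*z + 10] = 2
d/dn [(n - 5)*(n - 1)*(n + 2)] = 3*n^2 - 8*n - 7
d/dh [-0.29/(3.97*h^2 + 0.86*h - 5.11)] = (2.3026*h + 0.2494)/(3.97*h^2 + 0.86*h - 5.11)^2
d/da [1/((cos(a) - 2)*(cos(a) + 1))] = (-sin(a) + sin(2*a))/((cos(a) - 2)^2*(cos(a) + 1)^2)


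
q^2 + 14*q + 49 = (q + 7)^2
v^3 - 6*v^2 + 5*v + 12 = (v - 4)*(v - 3)*(v + 1)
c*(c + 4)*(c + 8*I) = c^3 + 4*c^2 + 8*I*c^2 + 32*I*c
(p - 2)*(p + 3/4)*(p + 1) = p^3 - p^2/4 - 11*p/4 - 3/2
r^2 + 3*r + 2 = (r + 1)*(r + 2)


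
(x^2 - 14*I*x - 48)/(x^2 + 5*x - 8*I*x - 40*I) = (x - 6*I)/(x + 5)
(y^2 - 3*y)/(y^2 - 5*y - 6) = y*(3 - y)/(-y^2 + 5*y + 6)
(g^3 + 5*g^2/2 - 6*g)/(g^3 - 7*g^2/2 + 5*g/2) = (2*g^2 + 5*g - 12)/(2*g^2 - 7*g + 5)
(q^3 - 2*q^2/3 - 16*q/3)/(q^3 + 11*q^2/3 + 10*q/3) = (3*q - 8)/(3*q + 5)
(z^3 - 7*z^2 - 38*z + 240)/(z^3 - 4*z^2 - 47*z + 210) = (z^2 - 2*z - 48)/(z^2 + z - 42)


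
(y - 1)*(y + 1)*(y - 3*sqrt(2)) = y^3 - 3*sqrt(2)*y^2 - y + 3*sqrt(2)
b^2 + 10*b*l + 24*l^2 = (b + 4*l)*(b + 6*l)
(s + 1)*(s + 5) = s^2 + 6*s + 5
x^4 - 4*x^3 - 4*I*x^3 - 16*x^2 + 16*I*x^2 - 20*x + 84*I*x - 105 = (x - 7)*(x + 3)*(x - 5*I)*(x + I)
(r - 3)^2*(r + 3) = r^3 - 3*r^2 - 9*r + 27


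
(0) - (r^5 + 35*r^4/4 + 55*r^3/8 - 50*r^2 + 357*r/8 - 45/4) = -r^5 - 35*r^4/4 - 55*r^3/8 + 50*r^2 - 357*r/8 + 45/4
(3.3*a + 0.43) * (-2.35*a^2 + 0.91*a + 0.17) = -7.755*a^3 + 1.9925*a^2 + 0.9523*a + 0.0731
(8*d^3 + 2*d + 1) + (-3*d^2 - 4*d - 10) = 8*d^3 - 3*d^2 - 2*d - 9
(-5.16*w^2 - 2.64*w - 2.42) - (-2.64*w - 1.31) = -5.16*w^2 - 1.11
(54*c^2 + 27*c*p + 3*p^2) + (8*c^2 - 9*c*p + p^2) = 62*c^2 + 18*c*p + 4*p^2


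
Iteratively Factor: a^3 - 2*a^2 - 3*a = (a + 1)*(a^2 - 3*a) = a*(a + 1)*(a - 3)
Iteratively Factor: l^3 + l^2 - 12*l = (l + 4)*(l^2 - 3*l) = (l - 3)*(l + 4)*(l)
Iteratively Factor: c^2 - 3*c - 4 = (c + 1)*(c - 4)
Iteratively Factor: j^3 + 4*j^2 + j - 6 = (j - 1)*(j^2 + 5*j + 6) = (j - 1)*(j + 2)*(j + 3)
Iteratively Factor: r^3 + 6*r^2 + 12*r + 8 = (r + 2)*(r^2 + 4*r + 4) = (r + 2)^2*(r + 2)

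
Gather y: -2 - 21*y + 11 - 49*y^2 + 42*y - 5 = -49*y^2 + 21*y + 4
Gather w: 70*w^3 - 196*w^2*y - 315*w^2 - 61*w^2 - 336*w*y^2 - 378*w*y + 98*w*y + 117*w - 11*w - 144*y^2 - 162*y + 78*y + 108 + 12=70*w^3 + w^2*(-196*y - 376) + w*(-336*y^2 - 280*y + 106) - 144*y^2 - 84*y + 120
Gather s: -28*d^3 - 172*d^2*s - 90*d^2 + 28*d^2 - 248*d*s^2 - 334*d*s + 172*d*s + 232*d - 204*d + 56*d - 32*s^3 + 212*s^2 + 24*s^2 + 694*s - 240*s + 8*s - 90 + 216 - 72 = -28*d^3 - 62*d^2 + 84*d - 32*s^3 + s^2*(236 - 248*d) + s*(-172*d^2 - 162*d + 462) + 54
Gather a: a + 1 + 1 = a + 2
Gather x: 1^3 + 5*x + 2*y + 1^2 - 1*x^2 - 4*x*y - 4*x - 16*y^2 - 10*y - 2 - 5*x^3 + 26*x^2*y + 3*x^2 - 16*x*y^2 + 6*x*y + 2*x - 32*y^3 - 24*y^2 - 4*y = -5*x^3 + x^2*(26*y + 2) + x*(-16*y^2 + 2*y + 3) - 32*y^3 - 40*y^2 - 12*y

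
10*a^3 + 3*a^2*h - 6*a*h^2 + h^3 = (-5*a + h)*(-2*a + h)*(a + h)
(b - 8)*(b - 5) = b^2 - 13*b + 40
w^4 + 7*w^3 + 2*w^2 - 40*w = w*(w - 2)*(w + 4)*(w + 5)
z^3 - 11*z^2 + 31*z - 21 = (z - 7)*(z - 3)*(z - 1)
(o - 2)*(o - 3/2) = o^2 - 7*o/2 + 3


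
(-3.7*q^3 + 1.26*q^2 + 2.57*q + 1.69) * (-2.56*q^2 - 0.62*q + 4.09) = 9.472*q^5 - 0.9316*q^4 - 22.4934*q^3 - 0.7664*q^2 + 9.4635*q + 6.9121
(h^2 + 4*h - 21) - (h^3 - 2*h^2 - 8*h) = -h^3 + 3*h^2 + 12*h - 21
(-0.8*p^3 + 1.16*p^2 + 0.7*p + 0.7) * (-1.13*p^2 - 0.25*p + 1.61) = 0.904*p^5 - 1.1108*p^4 - 2.369*p^3 + 0.9016*p^2 + 0.952*p + 1.127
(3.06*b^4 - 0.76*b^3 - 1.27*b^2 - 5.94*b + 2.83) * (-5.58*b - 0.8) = -17.0748*b^5 + 1.7928*b^4 + 7.6946*b^3 + 34.1612*b^2 - 11.0394*b - 2.264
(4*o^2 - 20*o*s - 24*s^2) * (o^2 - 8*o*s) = 4*o^4 - 52*o^3*s + 136*o^2*s^2 + 192*o*s^3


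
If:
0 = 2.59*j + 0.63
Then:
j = -0.24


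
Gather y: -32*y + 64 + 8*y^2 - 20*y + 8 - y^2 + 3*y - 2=7*y^2 - 49*y + 70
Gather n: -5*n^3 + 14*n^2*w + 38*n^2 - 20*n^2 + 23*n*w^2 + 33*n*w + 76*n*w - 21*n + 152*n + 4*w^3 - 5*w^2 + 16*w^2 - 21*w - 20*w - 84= -5*n^3 + n^2*(14*w + 18) + n*(23*w^2 + 109*w + 131) + 4*w^3 + 11*w^2 - 41*w - 84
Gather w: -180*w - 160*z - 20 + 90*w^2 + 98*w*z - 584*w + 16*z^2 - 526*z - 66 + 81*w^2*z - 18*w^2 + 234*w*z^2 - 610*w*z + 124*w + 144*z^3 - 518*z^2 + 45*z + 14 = w^2*(81*z + 72) + w*(234*z^2 - 512*z - 640) + 144*z^3 - 502*z^2 - 641*z - 72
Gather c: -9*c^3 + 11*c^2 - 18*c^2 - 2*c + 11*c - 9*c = -9*c^3 - 7*c^2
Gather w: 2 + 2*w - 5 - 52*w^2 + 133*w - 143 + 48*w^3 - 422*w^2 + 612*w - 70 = 48*w^3 - 474*w^2 + 747*w - 216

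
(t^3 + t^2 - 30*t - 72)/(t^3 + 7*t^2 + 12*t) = (t - 6)/t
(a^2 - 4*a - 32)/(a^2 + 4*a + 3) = (a^2 - 4*a - 32)/(a^2 + 4*a + 3)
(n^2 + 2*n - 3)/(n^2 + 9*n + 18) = (n - 1)/(n + 6)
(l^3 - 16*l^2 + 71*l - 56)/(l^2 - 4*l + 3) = (l^2 - 15*l + 56)/(l - 3)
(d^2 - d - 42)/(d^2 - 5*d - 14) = (d + 6)/(d + 2)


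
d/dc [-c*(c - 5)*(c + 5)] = 25 - 3*c^2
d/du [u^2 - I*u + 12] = 2*u - I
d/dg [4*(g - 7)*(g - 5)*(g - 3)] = 12*g^2 - 120*g + 284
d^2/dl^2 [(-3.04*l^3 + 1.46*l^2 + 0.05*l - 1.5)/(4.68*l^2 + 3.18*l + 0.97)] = (-1.56319401867222e-13*l^4 - 75.148992*l^3 - 293.1516*l^2 - 152.465496*l - 14.279432)/(102.503232*l^6 + 208.948896*l^5 + 205.71408*l^4 + 118.773*l^3 + 42.63732*l^2 + 8.976186*l + 0.912673)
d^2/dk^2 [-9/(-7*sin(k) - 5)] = 63*(-7*sin(k)^2 + 5*sin(k) + 14)/(7*sin(k) + 5)^3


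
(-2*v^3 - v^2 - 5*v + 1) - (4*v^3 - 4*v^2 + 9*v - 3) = -6*v^3 + 3*v^2 - 14*v + 4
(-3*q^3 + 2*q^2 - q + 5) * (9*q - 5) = -27*q^4 + 33*q^3 - 19*q^2 + 50*q - 25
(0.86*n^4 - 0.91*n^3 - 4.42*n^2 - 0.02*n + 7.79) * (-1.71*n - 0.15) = -1.4706*n^5 + 1.4271*n^4 + 7.6947*n^3 + 0.6972*n^2 - 13.3179*n - 1.1685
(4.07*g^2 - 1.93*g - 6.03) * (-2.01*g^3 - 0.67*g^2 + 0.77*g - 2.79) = -8.1807*g^5 + 1.1524*g^4 + 16.5473*g^3 - 8.8013*g^2 + 0.741599999999999*g + 16.8237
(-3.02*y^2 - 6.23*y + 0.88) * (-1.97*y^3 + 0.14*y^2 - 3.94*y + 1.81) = 5.9494*y^5 + 11.8503*y^4 + 9.293*y^3 + 19.2032*y^2 - 14.7435*y + 1.5928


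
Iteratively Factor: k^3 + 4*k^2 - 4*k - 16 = (k - 2)*(k^2 + 6*k + 8) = (k - 2)*(k + 2)*(k + 4)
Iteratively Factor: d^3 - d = (d - 1)*(d^2 + d) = d*(d - 1)*(d + 1)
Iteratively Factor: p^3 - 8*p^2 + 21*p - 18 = (p - 3)*(p^2 - 5*p + 6) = (p - 3)*(p - 2)*(p - 3)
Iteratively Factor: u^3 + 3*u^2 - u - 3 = (u + 3)*(u^2 - 1) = (u + 1)*(u + 3)*(u - 1)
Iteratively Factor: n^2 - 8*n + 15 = (n - 5)*(n - 3)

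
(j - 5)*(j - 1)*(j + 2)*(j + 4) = j^4 - 23*j^2 - 18*j + 40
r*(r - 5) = r^2 - 5*r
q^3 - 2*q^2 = q^2*(q - 2)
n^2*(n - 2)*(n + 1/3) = n^4 - 5*n^3/3 - 2*n^2/3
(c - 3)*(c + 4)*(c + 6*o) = c^3 + 6*c^2*o + c^2 + 6*c*o - 12*c - 72*o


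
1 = 1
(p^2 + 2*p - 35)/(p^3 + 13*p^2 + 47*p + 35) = (p - 5)/(p^2 + 6*p + 5)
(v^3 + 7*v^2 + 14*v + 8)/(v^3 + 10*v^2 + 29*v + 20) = (v + 2)/(v + 5)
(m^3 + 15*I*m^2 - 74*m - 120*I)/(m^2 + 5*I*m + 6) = (m^2 + 9*I*m - 20)/(m - I)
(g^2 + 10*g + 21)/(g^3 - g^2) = (g^2 + 10*g + 21)/(g^2*(g - 1))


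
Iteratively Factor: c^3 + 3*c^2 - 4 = (c - 1)*(c^2 + 4*c + 4) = (c - 1)*(c + 2)*(c + 2)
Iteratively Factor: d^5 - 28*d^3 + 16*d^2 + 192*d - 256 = (d - 4)*(d^4 + 4*d^3 - 12*d^2 - 32*d + 64) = (d - 4)*(d - 2)*(d^3 + 6*d^2 - 32) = (d - 4)*(d - 2)*(d + 4)*(d^2 + 2*d - 8) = (d - 4)*(d - 2)^2*(d + 4)*(d + 4)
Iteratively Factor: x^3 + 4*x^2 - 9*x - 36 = (x + 4)*(x^2 - 9) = (x + 3)*(x + 4)*(x - 3)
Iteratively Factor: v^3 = (v)*(v^2) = v^2*(v)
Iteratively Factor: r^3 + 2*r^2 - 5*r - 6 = (r + 1)*(r^2 + r - 6) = (r + 1)*(r + 3)*(r - 2)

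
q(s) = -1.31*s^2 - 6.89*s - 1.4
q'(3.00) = -14.75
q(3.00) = -33.86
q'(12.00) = -38.33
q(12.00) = -272.72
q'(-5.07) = 6.39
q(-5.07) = -0.14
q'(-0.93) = -4.45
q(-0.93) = 3.87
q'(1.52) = -10.87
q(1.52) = -14.90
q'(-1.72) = -2.38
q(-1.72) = 6.58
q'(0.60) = -8.46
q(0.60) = -6.01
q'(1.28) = -10.24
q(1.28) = -12.37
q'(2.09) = -12.37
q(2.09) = -21.52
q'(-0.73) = -4.98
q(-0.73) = 2.93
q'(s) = -2.62*s - 6.89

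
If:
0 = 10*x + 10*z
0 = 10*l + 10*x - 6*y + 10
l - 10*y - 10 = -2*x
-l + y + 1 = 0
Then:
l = -16/49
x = -72/49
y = -65/49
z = 72/49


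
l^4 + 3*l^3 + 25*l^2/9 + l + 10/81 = (l + 1/3)^2*(l + 2/3)*(l + 5/3)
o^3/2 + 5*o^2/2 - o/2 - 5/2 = (o/2 + 1/2)*(o - 1)*(o + 5)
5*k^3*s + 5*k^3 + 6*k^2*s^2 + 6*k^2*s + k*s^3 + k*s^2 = (k + s)*(5*k + s)*(k*s + k)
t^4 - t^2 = t^2*(t - 1)*(t + 1)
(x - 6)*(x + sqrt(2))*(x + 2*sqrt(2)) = x^3 - 6*x^2 + 3*sqrt(2)*x^2 - 18*sqrt(2)*x + 4*x - 24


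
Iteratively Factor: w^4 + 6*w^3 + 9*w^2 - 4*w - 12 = (w + 2)*(w^3 + 4*w^2 + w - 6) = (w - 1)*(w + 2)*(w^2 + 5*w + 6) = (w - 1)*(w + 2)*(w + 3)*(w + 2)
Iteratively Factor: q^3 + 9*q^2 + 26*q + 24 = (q + 3)*(q^2 + 6*q + 8) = (q + 3)*(q + 4)*(q + 2)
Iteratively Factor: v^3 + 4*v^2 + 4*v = (v)*(v^2 + 4*v + 4) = v*(v + 2)*(v + 2)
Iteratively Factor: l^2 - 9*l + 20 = (l - 4)*(l - 5)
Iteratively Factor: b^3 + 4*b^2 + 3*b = (b + 3)*(b^2 + b) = b*(b + 3)*(b + 1)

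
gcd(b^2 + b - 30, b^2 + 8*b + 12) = b + 6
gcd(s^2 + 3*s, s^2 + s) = s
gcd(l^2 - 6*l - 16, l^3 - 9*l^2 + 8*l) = l - 8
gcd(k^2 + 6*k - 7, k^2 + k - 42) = k + 7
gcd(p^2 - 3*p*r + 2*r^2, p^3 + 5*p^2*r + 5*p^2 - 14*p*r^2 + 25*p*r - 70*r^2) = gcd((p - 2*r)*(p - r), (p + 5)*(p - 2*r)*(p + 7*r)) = p - 2*r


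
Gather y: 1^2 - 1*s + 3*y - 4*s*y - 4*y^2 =-s - 4*y^2 + y*(3 - 4*s) + 1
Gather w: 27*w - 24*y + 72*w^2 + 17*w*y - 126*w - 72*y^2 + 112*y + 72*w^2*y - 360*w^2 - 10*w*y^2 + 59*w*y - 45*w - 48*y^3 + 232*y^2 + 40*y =w^2*(72*y - 288) + w*(-10*y^2 + 76*y - 144) - 48*y^3 + 160*y^2 + 128*y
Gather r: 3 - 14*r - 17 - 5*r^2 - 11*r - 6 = -5*r^2 - 25*r - 20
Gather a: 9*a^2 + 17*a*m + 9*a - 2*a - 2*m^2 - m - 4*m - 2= 9*a^2 + a*(17*m + 7) - 2*m^2 - 5*m - 2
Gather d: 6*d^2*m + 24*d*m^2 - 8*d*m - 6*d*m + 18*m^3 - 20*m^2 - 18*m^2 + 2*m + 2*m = 6*d^2*m + d*(24*m^2 - 14*m) + 18*m^3 - 38*m^2 + 4*m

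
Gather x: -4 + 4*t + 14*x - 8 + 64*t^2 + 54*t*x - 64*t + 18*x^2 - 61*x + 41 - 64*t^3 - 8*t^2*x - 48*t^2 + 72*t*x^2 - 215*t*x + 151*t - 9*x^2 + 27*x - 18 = -64*t^3 + 16*t^2 + 91*t + x^2*(72*t + 9) + x*(-8*t^2 - 161*t - 20) + 11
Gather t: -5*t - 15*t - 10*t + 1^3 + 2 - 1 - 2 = -30*t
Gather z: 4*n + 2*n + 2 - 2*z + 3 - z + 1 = 6*n - 3*z + 6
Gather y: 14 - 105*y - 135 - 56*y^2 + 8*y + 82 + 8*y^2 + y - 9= -48*y^2 - 96*y - 48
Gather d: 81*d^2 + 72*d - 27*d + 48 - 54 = 81*d^2 + 45*d - 6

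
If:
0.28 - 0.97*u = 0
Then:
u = 0.29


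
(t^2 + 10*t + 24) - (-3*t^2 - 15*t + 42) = 4*t^2 + 25*t - 18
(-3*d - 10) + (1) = -3*d - 9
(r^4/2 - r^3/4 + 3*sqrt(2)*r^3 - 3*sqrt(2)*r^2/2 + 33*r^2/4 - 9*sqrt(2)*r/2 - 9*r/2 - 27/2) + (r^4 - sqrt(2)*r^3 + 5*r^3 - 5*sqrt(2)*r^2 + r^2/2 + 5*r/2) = 3*r^4/2 + 2*sqrt(2)*r^3 + 19*r^3/4 - 13*sqrt(2)*r^2/2 + 35*r^2/4 - 9*sqrt(2)*r/2 - 2*r - 27/2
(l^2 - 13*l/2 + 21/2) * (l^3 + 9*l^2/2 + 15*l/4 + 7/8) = l^5 - 2*l^4 - 15*l^3 + 95*l^2/4 + 539*l/16 + 147/16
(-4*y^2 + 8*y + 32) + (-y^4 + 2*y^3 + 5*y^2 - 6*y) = -y^4 + 2*y^3 + y^2 + 2*y + 32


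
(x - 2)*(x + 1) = x^2 - x - 2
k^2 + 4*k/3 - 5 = (k - 5/3)*(k + 3)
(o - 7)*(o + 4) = o^2 - 3*o - 28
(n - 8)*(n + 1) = n^2 - 7*n - 8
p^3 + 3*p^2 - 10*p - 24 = (p - 3)*(p + 2)*(p + 4)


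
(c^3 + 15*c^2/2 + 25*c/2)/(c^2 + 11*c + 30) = c*(2*c + 5)/(2*(c + 6))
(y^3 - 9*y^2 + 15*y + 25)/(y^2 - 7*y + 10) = (y^2 - 4*y - 5)/(y - 2)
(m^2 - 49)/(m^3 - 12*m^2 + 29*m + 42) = (m + 7)/(m^2 - 5*m - 6)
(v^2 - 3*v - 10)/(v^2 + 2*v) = (v - 5)/v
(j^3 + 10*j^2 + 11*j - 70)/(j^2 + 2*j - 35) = (j^2 + 3*j - 10)/(j - 5)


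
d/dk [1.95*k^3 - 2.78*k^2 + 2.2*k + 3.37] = 5.85*k^2 - 5.56*k + 2.2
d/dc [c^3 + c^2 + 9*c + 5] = 3*c^2 + 2*c + 9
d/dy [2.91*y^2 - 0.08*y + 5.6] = 5.82*y - 0.08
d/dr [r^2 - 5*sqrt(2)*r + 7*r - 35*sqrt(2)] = 2*r - 5*sqrt(2) + 7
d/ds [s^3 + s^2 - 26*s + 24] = 3*s^2 + 2*s - 26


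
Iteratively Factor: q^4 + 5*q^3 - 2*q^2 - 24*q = (q + 4)*(q^3 + q^2 - 6*q) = (q - 2)*(q + 4)*(q^2 + 3*q) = q*(q - 2)*(q + 4)*(q + 3)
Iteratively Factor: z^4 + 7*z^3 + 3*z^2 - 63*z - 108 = (z - 3)*(z^3 + 10*z^2 + 33*z + 36) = (z - 3)*(z + 3)*(z^2 + 7*z + 12) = (z - 3)*(z + 3)*(z + 4)*(z + 3)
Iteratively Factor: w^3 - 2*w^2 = (w)*(w^2 - 2*w) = w^2*(w - 2)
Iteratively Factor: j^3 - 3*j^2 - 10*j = (j - 5)*(j^2 + 2*j) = j*(j - 5)*(j + 2)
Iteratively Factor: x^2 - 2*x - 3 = (x + 1)*(x - 3)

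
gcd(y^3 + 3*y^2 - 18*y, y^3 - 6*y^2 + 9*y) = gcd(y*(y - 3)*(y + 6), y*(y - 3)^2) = y^2 - 3*y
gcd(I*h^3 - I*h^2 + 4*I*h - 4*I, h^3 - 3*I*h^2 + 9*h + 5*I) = 1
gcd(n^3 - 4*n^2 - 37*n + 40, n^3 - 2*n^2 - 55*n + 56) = n^2 - 9*n + 8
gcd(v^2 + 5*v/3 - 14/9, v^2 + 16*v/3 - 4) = v - 2/3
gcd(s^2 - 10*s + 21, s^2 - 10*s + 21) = s^2 - 10*s + 21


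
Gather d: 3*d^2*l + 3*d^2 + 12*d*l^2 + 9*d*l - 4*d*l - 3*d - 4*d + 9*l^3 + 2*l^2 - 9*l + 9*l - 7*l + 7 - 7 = d^2*(3*l + 3) + d*(12*l^2 + 5*l - 7) + 9*l^3 + 2*l^2 - 7*l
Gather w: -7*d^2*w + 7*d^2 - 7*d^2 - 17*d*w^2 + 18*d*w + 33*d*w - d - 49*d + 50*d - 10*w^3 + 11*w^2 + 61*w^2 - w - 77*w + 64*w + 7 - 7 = -10*w^3 + w^2*(72 - 17*d) + w*(-7*d^2 + 51*d - 14)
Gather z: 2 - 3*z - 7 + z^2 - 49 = z^2 - 3*z - 54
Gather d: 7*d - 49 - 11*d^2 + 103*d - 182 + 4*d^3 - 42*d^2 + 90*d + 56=4*d^3 - 53*d^2 + 200*d - 175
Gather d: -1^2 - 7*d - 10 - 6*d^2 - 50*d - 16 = -6*d^2 - 57*d - 27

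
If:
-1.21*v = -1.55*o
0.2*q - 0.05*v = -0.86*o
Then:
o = 0.780645161290323*v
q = -3.10677419354839*v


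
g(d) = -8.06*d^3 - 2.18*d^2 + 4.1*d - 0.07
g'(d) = -24.18*d^2 - 4.36*d + 4.1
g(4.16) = -600.99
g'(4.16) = -432.49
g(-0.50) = -1.66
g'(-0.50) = 0.24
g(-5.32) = 1130.00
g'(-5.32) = -657.06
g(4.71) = -871.29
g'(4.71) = -552.85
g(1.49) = -25.46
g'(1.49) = -56.08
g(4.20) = -618.45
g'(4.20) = -440.75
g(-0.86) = -0.08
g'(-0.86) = -10.03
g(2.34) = -105.68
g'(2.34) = -138.50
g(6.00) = -1794.91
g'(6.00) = -892.54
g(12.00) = -14192.47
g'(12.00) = -3530.14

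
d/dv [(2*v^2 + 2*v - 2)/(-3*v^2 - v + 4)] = 2*(2*v^2 + 2*v + 3)/(9*v^4 + 6*v^3 - 23*v^2 - 8*v + 16)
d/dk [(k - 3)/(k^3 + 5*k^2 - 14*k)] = (k*(k^2 + 5*k - 14) - (k - 3)*(3*k^2 + 10*k - 14))/(k^2*(k^2 + 5*k - 14)^2)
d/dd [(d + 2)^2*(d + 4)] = (d + 2)*(3*d + 10)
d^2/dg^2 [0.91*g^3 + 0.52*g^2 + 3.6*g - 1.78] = 5.46*g + 1.04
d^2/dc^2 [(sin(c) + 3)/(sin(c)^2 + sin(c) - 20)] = (-sin(c)^5 - 11*sin(c)^4 - 127*sin(c)^3 - 245*sin(c)^2 - 322*sin(c) + 166)/(sin(c)^2 + sin(c) - 20)^3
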